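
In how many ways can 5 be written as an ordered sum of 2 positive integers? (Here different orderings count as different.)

Place 1 bars in the 4 internal gaps of a row of 5 dots: C(4,1) = 4.

4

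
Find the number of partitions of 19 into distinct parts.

There are too many to list fully; the first 12 (by largest part) are:
19
18 + 1
17 + 2
16 + 3
16 + 2 + 1
15 + 4
15 + 3 + 1
14 + 5
14 + 4 + 1
14 + 3 + 2
13 + 6
13 + 5 + 1
…and 42 more, for 54 total.

54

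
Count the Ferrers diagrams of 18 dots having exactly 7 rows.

There are too many to list fully; the first 12 (by largest part) are:
1,1,1,1,1,1,12
1,1,1,1,1,2,11
1,1,1,1,1,3,10
1,1,1,1,2,2,10
1,1,1,1,1,4,9
1,1,1,1,2,3,9
1,1,1,2,2,2,9
1,1,1,1,1,5,8
1,1,1,1,2,4,8
1,1,1,1,3,3,8
1,1,1,2,2,3,8
1,1,2,2,2,2,8
…and 37 more, for 49 total.

49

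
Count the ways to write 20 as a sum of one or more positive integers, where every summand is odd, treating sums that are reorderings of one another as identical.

64

A partial list (first 12 by largest part):
19,1
17,3
17,1,1,1
15,5
15,3,1,1
15,1,1,1,1,1
13,7
13,5,1,1
13,3,3,1
13,3,1,1,1,1
13,1,1,1,1,1,1,1
11,9
…and 52 more, for 64 total.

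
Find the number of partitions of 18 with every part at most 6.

199

Enumerating by decreasing first part gives 199 partitions in all.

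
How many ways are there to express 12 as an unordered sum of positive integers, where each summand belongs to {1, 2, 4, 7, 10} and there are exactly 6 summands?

4

Listing the qualifying partitions of 12:
1 + 1 + 1 + 1 + 1 + 7
1 + 1 + 1 + 1 + 4 + 4
1 + 1 + 2 + 2 + 2 + 4
2 + 2 + 2 + 2 + 2 + 2
That's 4 in total.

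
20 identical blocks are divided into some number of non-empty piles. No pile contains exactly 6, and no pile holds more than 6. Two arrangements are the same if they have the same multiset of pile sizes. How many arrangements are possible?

192

There are 192 such partitions.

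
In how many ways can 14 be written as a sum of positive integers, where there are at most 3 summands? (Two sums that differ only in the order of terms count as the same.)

They are:
14
13 + 1
12 + 2
12 + 1 + 1
11 + 3
11 + 2 + 1
10 + 4
10 + 3 + 1
10 + 2 + 2
9 + 5
9 + 4 + 1
9 + 3 + 2
8 + 6
8 + 5 + 1
8 + 4 + 2
8 + 3 + 3
7 + 7
7 + 6 + 1
7 + 5 + 2
7 + 4 + 3
6 + 6 + 2
6 + 5 + 3
6 + 4 + 4
5 + 5 + 4

24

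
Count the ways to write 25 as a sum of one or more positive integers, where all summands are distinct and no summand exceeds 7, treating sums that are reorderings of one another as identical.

2

Listing the qualifying partitions of 25:
3, 4, 5, 6, 7
1, 2, 4, 5, 6, 7
Counting gives 2.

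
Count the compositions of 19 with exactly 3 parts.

Equivalently, choose which 2 of the 18 gaps become plus signs: C(18,2) = 153.

153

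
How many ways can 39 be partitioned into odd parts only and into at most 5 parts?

157

There are 157 such partitions.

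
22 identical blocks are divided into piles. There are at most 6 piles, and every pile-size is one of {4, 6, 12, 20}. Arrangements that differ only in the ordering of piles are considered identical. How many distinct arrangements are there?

3

The partitions of 22 that satisfy the conditions:
12, 6, 4
6, 6, 6, 4
6, 4, 4, 4, 4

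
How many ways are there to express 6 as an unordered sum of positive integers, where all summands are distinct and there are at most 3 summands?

Listing the qualifying partitions of 6:
6
1 + 5
2 + 4
1 + 2 + 3

4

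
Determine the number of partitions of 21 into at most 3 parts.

48

There are too many to list fully; the first 12 (by largest part) are:
21
20, 1
19, 2
19, 1, 1
18, 3
18, 2, 1
17, 4
17, 3, 1
17, 2, 2
16, 5
16, 4, 1
16, 3, 2
…and 36 more, for 48 total.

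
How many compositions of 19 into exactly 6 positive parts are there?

8568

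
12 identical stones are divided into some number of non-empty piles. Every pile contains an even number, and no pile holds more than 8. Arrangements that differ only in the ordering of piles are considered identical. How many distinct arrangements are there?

The partitions of 12 that satisfy the conditions:
8+4
8+2+2
6+6
6+4+2
6+2+2+2
4+4+4
4+4+2+2
4+2+2+2+2
2+2+2+2+2+2

9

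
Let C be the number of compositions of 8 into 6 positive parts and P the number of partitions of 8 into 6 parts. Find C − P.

19

Ordered (compositions into 6 parts): C(7,5) = 21.
Unordered (partitions into 6 parts): 2.
Difference: 21 − 2 = 19.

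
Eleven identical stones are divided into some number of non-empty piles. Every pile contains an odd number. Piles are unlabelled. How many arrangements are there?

12

The partitions of 11 that satisfy the conditions:
11
9,1,1
7,3,1
7,1,1,1,1
5,5,1
5,3,3
5,3,1,1,1
5,1,1,1,1,1,1
3,3,3,1,1
3,3,1,1,1,1,1
3,1,1,1,1,1,1,1,1
1,1,1,1,1,1,1,1,1,1,1
That's 12 in total.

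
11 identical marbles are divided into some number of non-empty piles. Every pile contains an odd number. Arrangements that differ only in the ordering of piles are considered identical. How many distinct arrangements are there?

Enumerating:
11
1 + 1 + 9
1 + 3 + 7
1 + 1 + 1 + 1 + 7
1 + 5 + 5
3 + 3 + 5
1 + 1 + 1 + 3 + 5
1 + 1 + 1 + 1 + 1 + 1 + 5
1 + 1 + 3 + 3 + 3
1 + 1 + 1 + 1 + 1 + 3 + 3
1 + 1 + 1 + 1 + 1 + 1 + 1 + 1 + 3
1 + 1 + 1 + 1 + 1 + 1 + 1 + 1 + 1 + 1 + 1

12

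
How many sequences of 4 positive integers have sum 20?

A composition of 20 into 4 positive parts is chosen by placing 3 dividers among the 19 gaps between 20 units: C(19,3) = 969.

969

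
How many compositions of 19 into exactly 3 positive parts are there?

By stars and bars with positive parts, the count is C(18,2) = 153.

153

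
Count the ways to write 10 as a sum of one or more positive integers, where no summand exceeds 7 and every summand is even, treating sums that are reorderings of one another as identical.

5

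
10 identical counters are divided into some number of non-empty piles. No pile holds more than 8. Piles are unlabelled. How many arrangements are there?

40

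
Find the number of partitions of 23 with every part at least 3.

Enumerating by decreasing first part gives 88 partitions in all.

88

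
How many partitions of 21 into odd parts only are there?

There are 76 such partitions.

76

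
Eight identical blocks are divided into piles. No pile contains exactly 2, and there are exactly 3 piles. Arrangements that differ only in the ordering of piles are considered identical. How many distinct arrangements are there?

2

Listing the qualifying partitions of 8:
6+1+1
4+3+1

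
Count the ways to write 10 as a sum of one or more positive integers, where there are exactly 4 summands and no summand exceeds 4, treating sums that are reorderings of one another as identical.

Enumerating:
1, 1, 4, 4
1, 2, 3, 4
2, 2, 2, 4
1, 3, 3, 3
2, 2, 3, 3
That's 5 in total.

5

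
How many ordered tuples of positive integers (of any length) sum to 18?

131072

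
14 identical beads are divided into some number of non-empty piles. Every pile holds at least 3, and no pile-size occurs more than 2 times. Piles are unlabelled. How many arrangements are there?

Enumerating:
14
11,3
10,4
9,5
8,6
8,3,3
7,7
7,4,3
6,5,3
6,4,4
5,5,4
4,4,3,3
That's 12 in total.

12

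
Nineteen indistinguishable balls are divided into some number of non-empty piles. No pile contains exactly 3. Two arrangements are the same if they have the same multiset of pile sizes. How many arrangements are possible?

Systematic enumeration (by largest part, then next-largest, …) yields 259.

259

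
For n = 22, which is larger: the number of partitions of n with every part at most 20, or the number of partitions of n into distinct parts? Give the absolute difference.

911

Partitions of 22 with every part at most 20: 1000.
Partitions of 22 into distinct parts: 89.
|1000 − 89| = 911.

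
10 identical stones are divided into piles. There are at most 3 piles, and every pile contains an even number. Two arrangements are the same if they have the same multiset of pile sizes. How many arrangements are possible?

They are:
10
2 + 8
4 + 6
2 + 2 + 6
2 + 4 + 4
That's 5 in total.

5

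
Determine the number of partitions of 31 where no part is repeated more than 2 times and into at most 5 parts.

Systematic enumeration (by largest part, then next-largest, …) yields 668.

668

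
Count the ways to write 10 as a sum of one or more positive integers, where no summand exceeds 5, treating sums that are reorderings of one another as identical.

There are too many to list fully; the first 12 (by largest part) are:
5, 5
5, 4, 1
5, 3, 2
5, 3, 1, 1
5, 2, 2, 1
5, 2, 1, 1, 1
5, 1, 1, 1, 1, 1
4, 4, 2
4, 4, 1, 1
4, 3, 3
4, 3, 2, 1
4, 3, 1, 1, 1
…and 18 more, for 30 total.

30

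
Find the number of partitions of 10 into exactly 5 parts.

Listing the qualifying partitions of 10:
1,1,1,1,6
1,1,1,2,5
1,1,1,3,4
1,1,2,2,4
1,1,2,3,3
1,2,2,2,3
2,2,2,2,2

7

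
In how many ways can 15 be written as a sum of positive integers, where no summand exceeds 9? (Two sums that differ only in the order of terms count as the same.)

Counting exhaustively, 157 partitions satisfy the conditions.

157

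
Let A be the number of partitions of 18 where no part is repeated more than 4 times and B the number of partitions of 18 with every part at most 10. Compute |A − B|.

Partitions of 18 where no part is repeated more than 4 times: 262.
Partitions of 18 with every part at most 10: 340.
|262 − 340| = 78.

78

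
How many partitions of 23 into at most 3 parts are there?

There are too many to list fully; the first 12 (by largest part) are:
23
1, 22
2, 21
1, 1, 21
3, 20
1, 2, 20
4, 19
1, 3, 19
2, 2, 19
5, 18
1, 4, 18
2, 3, 18
…and 44 more, for 56 total.

56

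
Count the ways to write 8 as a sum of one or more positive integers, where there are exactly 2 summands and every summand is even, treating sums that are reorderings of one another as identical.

They are:
6, 2
4, 4

2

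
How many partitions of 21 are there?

792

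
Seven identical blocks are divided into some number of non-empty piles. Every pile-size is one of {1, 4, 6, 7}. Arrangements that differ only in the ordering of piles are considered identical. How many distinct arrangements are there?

4

Enumerating:
7
6 + 1
4 + 1 + 1 + 1
1 + 1 + 1 + 1 + 1 + 1 + 1
Counting gives 4.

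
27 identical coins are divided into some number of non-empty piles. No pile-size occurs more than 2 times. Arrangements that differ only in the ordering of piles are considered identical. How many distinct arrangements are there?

731

There are 731 such partitions.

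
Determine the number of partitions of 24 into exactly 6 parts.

199

Direct enumeration gives 199 partitions.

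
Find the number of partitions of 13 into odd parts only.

18

They are:
13
1 + 1 + 11
1 + 3 + 9
1 + 1 + 1 + 1 + 9
1 + 5 + 7
3 + 3 + 7
1 + 1 + 1 + 3 + 7
1 + 1 + 1 + 1 + 1 + 1 + 7
3 + 5 + 5
1 + 1 + 1 + 5 + 5
1 + 1 + 3 + 3 + 5
1 + 1 + 1 + 1 + 1 + 3 + 5
1 + 1 + 1 + 1 + 1 + 1 + 1 + 1 + 5
1 + 3 + 3 + 3 + 3
1 + 1 + 1 + 1 + 3 + 3 + 3
1 + 1 + 1 + 1 + 1 + 1 + 1 + 3 + 3
1 + 1 + 1 + 1 + 1 + 1 + 1 + 1 + 1 + 1 + 3
1 + 1 + 1 + 1 + 1 + 1 + 1 + 1 + 1 + 1 + 1 + 1 + 1
That's 18 in total.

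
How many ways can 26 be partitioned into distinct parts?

165

Enumerating by decreasing first part gives 165 partitions in all.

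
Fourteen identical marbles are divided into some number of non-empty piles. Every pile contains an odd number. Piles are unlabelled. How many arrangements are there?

Enumerating:
1 + 13
3 + 11
1 + 1 + 1 + 11
5 + 9
1 + 1 + 3 + 9
1 + 1 + 1 + 1 + 1 + 9
7 + 7
1 + 1 + 5 + 7
1 + 3 + 3 + 7
1 + 1 + 1 + 1 + 3 + 7
1 + 1 + 1 + 1 + 1 + 1 + 1 + 7
1 + 3 + 5 + 5
1 + 1 + 1 + 1 + 5 + 5
3 + 3 + 3 + 5
1 + 1 + 1 + 3 + 3 + 5
1 + 1 + 1 + 1 + 1 + 1 + 3 + 5
1 + 1 + 1 + 1 + 1 + 1 + 1 + 1 + 1 + 5
1 + 1 + 3 + 3 + 3 + 3
1 + 1 + 1 + 1 + 1 + 3 + 3 + 3
1 + 1 + 1 + 1 + 1 + 1 + 1 + 1 + 3 + 3
1 + 1 + 1 + 1 + 1 + 1 + 1 + 1 + 1 + 1 + 1 + 3
1 + 1 + 1 + 1 + 1 + 1 + 1 + 1 + 1 + 1 + 1 + 1 + 1 + 1
That's 22 in total.

22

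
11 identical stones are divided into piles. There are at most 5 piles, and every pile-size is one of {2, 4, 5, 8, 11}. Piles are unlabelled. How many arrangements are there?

3

Enumerating:
11
5 + 4 + 2
5 + 2 + 2 + 2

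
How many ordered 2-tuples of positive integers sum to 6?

5

By stars and bars with positive parts, the count is C(5,1) = 5.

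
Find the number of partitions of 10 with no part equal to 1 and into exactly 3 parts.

4

They are:
2,2,6
2,3,5
2,4,4
3,3,4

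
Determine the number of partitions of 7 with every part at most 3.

8

Listing the qualifying partitions of 7:
3 + 3 + 1
3 + 2 + 2
3 + 2 + 1 + 1
3 + 1 + 1 + 1 + 1
2 + 2 + 2 + 1
2 + 2 + 1 + 1 + 1
2 + 1 + 1 + 1 + 1 + 1
1 + 1 + 1 + 1 + 1 + 1 + 1
Counting gives 8.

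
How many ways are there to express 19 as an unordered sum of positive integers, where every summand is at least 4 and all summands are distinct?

11

The partitions of 19 that satisfy the conditions:
19
15,4
14,5
13,6
12,7
11,8
10,9
10,5,4
9,6,4
8,7,4
8,6,5
Counting gives 11.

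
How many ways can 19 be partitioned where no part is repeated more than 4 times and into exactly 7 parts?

A partial list (first 12 by largest part):
11+2+2+1+1+1+1
10+3+2+1+1+1+1
10+2+2+2+1+1+1
9+4+2+1+1+1+1
9+3+3+1+1+1+1
9+3+2+2+1+1+1
9+2+2+2+2+1+1
8+5+2+1+1+1+1
8+4+3+1+1+1+1
8+4+2+2+1+1+1
8+3+3+2+1+1+1
8+3+2+2+2+1+1
…and 40 more, for 52 total.

52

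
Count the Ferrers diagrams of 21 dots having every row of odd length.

Counting exhaustively, 76 partitions satisfy the conditions.

76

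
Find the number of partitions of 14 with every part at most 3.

They are:
3, 3, 3, 3, 2
3, 3, 3, 3, 1, 1
3, 3, 3, 2, 2, 1
3, 3, 3, 2, 1, 1, 1
3, 3, 3, 1, 1, 1, 1, 1
3, 3, 2, 2, 2, 2
3, 3, 2, 2, 2, 1, 1
3, 3, 2, 2, 1, 1, 1, 1
3, 3, 2, 1, 1, 1, 1, 1, 1
3, 3, 1, 1, 1, 1, 1, 1, 1, 1
3, 2, 2, 2, 2, 2, 1
3, 2, 2, 2, 2, 1, 1, 1
3, 2, 2, 2, 1, 1, 1, 1, 1
3, 2, 2, 1, 1, 1, 1, 1, 1, 1
3, 2, 1, 1, 1, 1, 1, 1, 1, 1, 1
3, 1, 1, 1, 1, 1, 1, 1, 1, 1, 1, 1
2, 2, 2, 2, 2, 2, 2
2, 2, 2, 2, 2, 2, 1, 1
2, 2, 2, 2, 2, 1, 1, 1, 1
2, 2, 2, 2, 1, 1, 1, 1, 1, 1
2, 2, 2, 1, 1, 1, 1, 1, 1, 1, 1
2, 2, 1, 1, 1, 1, 1, 1, 1, 1, 1, 1
2, 1, 1, 1, 1, 1, 1, 1, 1, 1, 1, 1, 1
1, 1, 1, 1, 1, 1, 1, 1, 1, 1, 1, 1, 1, 1
Counting gives 24.

24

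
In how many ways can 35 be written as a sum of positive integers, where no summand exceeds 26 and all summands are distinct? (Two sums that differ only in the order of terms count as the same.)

560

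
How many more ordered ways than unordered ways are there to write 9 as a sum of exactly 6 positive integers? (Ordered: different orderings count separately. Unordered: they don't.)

53

Compositions: C(8,5) = 56.
Partitions of 9 into exactly 6 parts: 3.
Difference: 56 − 3 = 53.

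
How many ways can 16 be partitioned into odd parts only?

32

A partial list (first 12 by largest part):
15, 1
13, 3
13, 1, 1, 1
11, 5
11, 3, 1, 1
11, 1, 1, 1, 1, 1
9, 7
9, 5, 1, 1
9, 3, 3, 1
9, 3, 1, 1, 1, 1
9, 1, 1, 1, 1, 1, 1, 1
7, 7, 1, 1
…and 20 more, for 32 total.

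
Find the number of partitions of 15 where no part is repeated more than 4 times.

Enumerating by decreasing first part gives 127 partitions in all.

127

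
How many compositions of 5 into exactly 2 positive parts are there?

4

By stars and bars with positive parts, the count is C(4,1) = 4.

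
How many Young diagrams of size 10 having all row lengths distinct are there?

10

The partitions of 10 that satisfy the conditions:
10
9 + 1
8 + 2
7 + 3
7 + 2 + 1
6 + 4
6 + 3 + 1
5 + 4 + 1
5 + 3 + 2
4 + 3 + 2 + 1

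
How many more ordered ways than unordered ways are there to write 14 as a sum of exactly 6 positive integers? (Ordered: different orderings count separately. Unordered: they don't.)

1267

Ordered (compositions into 6 parts): C(13,5) = 1287.
Partitions of 14 into exactly 6 parts: 20.
Difference: 1287 − 20 = 1267.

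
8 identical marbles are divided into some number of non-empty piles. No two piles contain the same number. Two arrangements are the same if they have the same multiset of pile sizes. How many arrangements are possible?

6

Enumerating:
8
7,1
6,2
5,3
5,2,1
4,3,1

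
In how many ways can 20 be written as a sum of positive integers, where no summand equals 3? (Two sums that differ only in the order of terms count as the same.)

330

A full systematic count gives 330.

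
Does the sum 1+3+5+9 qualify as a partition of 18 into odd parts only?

Yes

The parts sum to 18, and the condition 'every summand is odd' holds.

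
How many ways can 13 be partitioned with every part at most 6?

71

Enumerating by decreasing first part gives 71 partitions in all.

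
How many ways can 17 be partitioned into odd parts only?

38

A partial list (first 12 by largest part):
17
1,1,15
1,3,13
1,1,1,1,13
1,5,11
3,3,11
1,1,1,3,11
1,1,1,1,1,1,11
1,7,9
3,5,9
1,1,1,5,9
1,1,3,3,9
…and 26 more, for 38 total.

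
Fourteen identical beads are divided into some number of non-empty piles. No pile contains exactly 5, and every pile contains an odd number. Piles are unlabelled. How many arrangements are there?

14

The partitions of 14 that satisfy the conditions:
13+1
11+3
11+1+1+1
9+3+1+1
9+1+1+1+1+1
7+7
7+3+3+1
7+3+1+1+1+1
7+1+1+1+1+1+1+1
3+3+3+3+1+1
3+3+3+1+1+1+1+1
3+3+1+1+1+1+1+1+1+1
3+1+1+1+1+1+1+1+1+1+1+1
1+1+1+1+1+1+1+1+1+1+1+1+1+1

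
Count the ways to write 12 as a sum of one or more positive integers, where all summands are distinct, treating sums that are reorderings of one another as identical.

15

They are:
12
1+11
2+10
3+9
1+2+9
4+8
1+3+8
5+7
1+4+7
2+3+7
1+5+6
2+4+6
1+2+3+6
3+4+5
1+2+4+5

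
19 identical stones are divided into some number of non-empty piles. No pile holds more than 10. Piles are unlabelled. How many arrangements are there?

423

Systematic enumeration (by largest part, then next-largest, …) yields 423.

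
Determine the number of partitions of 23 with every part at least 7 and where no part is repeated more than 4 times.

8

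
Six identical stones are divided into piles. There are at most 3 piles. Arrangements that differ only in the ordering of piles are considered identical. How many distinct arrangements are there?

They are:
6
5,1
4,2
4,1,1
3,3
3,2,1
2,2,2

7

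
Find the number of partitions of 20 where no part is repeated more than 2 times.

202

There are 202 such partitions.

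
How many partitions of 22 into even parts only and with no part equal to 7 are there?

There are too many to list fully; the first 12 (by largest part) are:
22
20, 2
18, 4
18, 2, 2
16, 6
16, 4, 2
16, 2, 2, 2
14, 8
14, 6, 2
14, 4, 4
14, 4, 2, 2
14, 2, 2, 2, 2
…and 44 more, for 56 total.

56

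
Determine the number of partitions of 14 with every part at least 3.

Listing the qualifying partitions of 14:
14
11+3
10+4
9+5
8+6
8+3+3
7+7
7+4+3
6+5+3
6+4+4
5+5+4
5+3+3+3
4+4+3+3
Counting gives 13.

13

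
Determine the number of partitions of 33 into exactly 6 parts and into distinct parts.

There are too many to list fully; the first 12 (by largest part) are:
18,5,4,3,2,1
17,6,4,3,2,1
16,7,4,3,2,1
16,6,5,3,2,1
15,8,4,3,2,1
15,7,5,3,2,1
15,6,5,4,2,1
14,9,4,3,2,1
14,8,5,3,2,1
14,7,6,3,2,1
14,7,5,4,2,1
14,6,5,4,3,1
…and 46 more, for 58 total.

58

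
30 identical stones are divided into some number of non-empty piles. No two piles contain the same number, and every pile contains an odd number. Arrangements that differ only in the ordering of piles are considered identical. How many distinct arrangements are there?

18

They are:
1, 29
3, 27
5, 25
7, 23
9, 21
1, 3, 5, 21
11, 19
1, 3, 7, 19
13, 17
1, 3, 9, 17
1, 5, 7, 17
1, 3, 11, 15
1, 5, 9, 15
3, 5, 7, 15
1, 5, 11, 13
1, 7, 9, 13
3, 5, 9, 13
3, 7, 9, 11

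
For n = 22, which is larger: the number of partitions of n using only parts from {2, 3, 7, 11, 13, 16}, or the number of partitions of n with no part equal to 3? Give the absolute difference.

494

Partitions of 22 using only parts from {2, 3, 7, 11, 13, 16}: 18.
Partitions of 22 with no part equal to 3: 512.
|18 − 512| = 494.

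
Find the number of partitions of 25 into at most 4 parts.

185

There are 185 such partitions.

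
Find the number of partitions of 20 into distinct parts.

There are too many to list fully; the first 12 (by largest part) are:
20
19, 1
18, 2
17, 3
17, 2, 1
16, 4
16, 3, 1
15, 5
15, 4, 1
15, 3, 2
14, 6
14, 5, 1
…and 52 more, for 64 total.

64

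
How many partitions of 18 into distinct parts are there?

46

A partial list (first 12 by largest part):
18
17+1
16+2
15+3
15+2+1
14+4
14+3+1
13+5
13+4+1
13+3+2
12+6
12+5+1
…and 34 more, for 46 total.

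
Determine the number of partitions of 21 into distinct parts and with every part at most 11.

There are too many to list fully; the first 12 (by largest part) are:
11+10
11+9+1
11+8+2
11+7+3
11+7+2+1
11+6+4
11+6+3+1
11+5+4+1
11+5+3+2
11+4+3+2+1
10+9+2
10+8+3
…and 31 more, for 43 total.

43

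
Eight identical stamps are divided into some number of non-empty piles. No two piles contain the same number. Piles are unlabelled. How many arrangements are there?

Listing the qualifying partitions of 8:
8
1,7
2,6
3,5
1,2,5
1,3,4
That's 6 in total.

6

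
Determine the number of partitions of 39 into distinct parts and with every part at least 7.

There are too many to list fully; the first 12 (by largest part) are:
39
7 + 32
8 + 31
9 + 30
10 + 29
11 + 28
12 + 27
13 + 26
14 + 25
15 + 24
7 + 8 + 24
16 + 23
…and 35 more, for 47 total.

47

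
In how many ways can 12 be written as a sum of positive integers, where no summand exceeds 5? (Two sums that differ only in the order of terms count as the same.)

There are too many to list fully; the first 12 (by largest part) are:
5, 5, 2
5, 5, 1, 1
5, 4, 3
5, 4, 2, 1
5, 4, 1, 1, 1
5, 3, 3, 1
5, 3, 2, 2
5, 3, 2, 1, 1
5, 3, 1, 1, 1, 1
5, 2, 2, 2, 1
5, 2, 2, 1, 1, 1
5, 2, 1, 1, 1, 1, 1
…and 35 more, for 47 total.

47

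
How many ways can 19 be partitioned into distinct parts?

54

There are too many to list fully; the first 12 (by largest part) are:
19
18,1
17,2
16,3
16,2,1
15,4
15,3,1
14,5
14,4,1
14,3,2
13,6
13,5,1
…and 42 more, for 54 total.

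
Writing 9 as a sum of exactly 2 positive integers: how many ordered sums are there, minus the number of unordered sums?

Compositions: C(8,1) = 8.
Partitions of 9 into exactly 2 parts: 4.
Difference: 8 − 4 = 4.

4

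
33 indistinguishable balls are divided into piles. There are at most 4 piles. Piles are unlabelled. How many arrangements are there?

There are 378 such partitions.

378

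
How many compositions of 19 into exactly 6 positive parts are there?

Place 5 bars in the 18 internal gaps of a row of 19 dots: C(18,5) = 8568.

8568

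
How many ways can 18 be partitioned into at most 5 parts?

141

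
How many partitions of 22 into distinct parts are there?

89

There are 89 such partitions.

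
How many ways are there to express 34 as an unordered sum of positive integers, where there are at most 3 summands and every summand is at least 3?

81

Systematic enumeration (by largest part, then next-largest, …) yields 81.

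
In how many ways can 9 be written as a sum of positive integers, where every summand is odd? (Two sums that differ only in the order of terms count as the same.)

Listing the qualifying partitions of 9:
9
7,1,1
5,3,1
5,1,1,1,1
3,3,3
3,3,1,1,1
3,1,1,1,1,1,1
1,1,1,1,1,1,1,1,1

8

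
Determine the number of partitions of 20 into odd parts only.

64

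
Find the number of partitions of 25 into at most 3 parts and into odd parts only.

They are:
25
23 + 1 + 1
21 + 3 + 1
19 + 5 + 1
19 + 3 + 3
17 + 7 + 1
17 + 5 + 3
15 + 9 + 1
15 + 7 + 3
15 + 5 + 5
13 + 11 + 1
13 + 9 + 3
13 + 7 + 5
11 + 11 + 3
11 + 9 + 5
11 + 7 + 7
9 + 9 + 7
That's 17 in total.

17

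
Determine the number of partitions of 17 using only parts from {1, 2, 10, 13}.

Enumerating:
2 + 2 + 13
1 + 1 + 2 + 13
1 + 1 + 1 + 1 + 13
1 + 2 + 2 + 2 + 10
1 + 1 + 1 + 2 + 2 + 10
1 + 1 + 1 + 1 + 1 + 2 + 10
1 + 1 + 1 + 1 + 1 + 1 + 1 + 10
1 + 2 + 2 + 2 + 2 + 2 + 2 + 2 + 2
1 + 1 + 1 + 2 + 2 + 2 + 2 + 2 + 2 + 2
1 + 1 + 1 + 1 + 1 + 2 + 2 + 2 + 2 + 2 + 2
1 + 1 + 1 + 1 + 1 + 1 + 1 + 2 + 2 + 2 + 2 + 2
1 + 1 + 1 + 1 + 1 + 1 + 1 + 1 + 1 + 2 + 2 + 2 + 2
1 + 1 + 1 + 1 + 1 + 1 + 1 + 1 + 1 + 1 + 1 + 2 + 2 + 2
1 + 1 + 1 + 1 + 1 + 1 + 1 + 1 + 1 + 1 + 1 + 1 + 1 + 2 + 2
1 + 1 + 1 + 1 + 1 + 1 + 1 + 1 + 1 + 1 + 1 + 1 + 1 + 1 + 1 + 2
1 + 1 + 1 + 1 + 1 + 1 + 1 + 1 + 1 + 1 + 1 + 1 + 1 + 1 + 1 + 1 + 1
Counting gives 16.

16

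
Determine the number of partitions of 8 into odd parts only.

6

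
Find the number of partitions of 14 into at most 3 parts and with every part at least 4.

7

Listing the qualifying partitions of 14:
14
10+4
9+5
8+6
7+7
6+4+4
5+5+4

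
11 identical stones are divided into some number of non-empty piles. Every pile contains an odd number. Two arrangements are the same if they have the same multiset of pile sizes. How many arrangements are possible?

12

Listing the qualifying partitions of 11:
11
9+1+1
7+3+1
7+1+1+1+1
5+5+1
5+3+3
5+3+1+1+1
5+1+1+1+1+1+1
3+3+3+1+1
3+3+1+1+1+1+1
3+1+1+1+1+1+1+1+1
1+1+1+1+1+1+1+1+1+1+1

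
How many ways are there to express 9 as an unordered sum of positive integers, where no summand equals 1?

8

The partitions of 9 that satisfy the conditions:
9
7,2
6,3
5,4
5,2,2
4,3,2
3,3,3
3,2,2,2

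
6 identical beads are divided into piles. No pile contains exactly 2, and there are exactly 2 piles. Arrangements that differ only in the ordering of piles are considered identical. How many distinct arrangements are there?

They are:
5 + 1
3 + 3
Counting gives 2.

2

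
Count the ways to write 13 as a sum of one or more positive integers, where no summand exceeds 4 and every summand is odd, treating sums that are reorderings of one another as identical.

5

The partitions of 13 that satisfy the conditions:
3,3,3,3,1
3,3,3,1,1,1,1
3,3,1,1,1,1,1,1,1
3,1,1,1,1,1,1,1,1,1,1
1,1,1,1,1,1,1,1,1,1,1,1,1
That's 5 in total.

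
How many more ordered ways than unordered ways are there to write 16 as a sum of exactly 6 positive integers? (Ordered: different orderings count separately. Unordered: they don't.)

Ordered (compositions into 6 parts): C(15,5) = 3003.
Partitions of 16 into exactly 6 parts: 35.
Difference: 3003 − 35 = 2968.

2968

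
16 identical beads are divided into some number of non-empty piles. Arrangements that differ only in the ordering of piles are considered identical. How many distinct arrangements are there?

Direct enumeration gives 231 partitions.

231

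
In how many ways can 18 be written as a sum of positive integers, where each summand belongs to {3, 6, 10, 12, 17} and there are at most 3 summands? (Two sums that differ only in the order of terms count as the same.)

Enumerating:
12+6
12+3+3
6+6+6

3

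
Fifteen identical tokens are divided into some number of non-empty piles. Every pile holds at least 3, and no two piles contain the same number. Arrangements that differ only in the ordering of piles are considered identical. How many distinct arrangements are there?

9

The partitions of 15 that satisfy the conditions:
15
12, 3
11, 4
10, 5
9, 6
8, 7
8, 4, 3
7, 5, 3
6, 5, 4
Counting gives 9.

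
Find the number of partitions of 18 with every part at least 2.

88

A full systematic count gives 88.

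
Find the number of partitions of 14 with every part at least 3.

Enumerating:
14
3 + 11
4 + 10
5 + 9
6 + 8
3 + 3 + 8
7 + 7
3 + 4 + 7
3 + 5 + 6
4 + 4 + 6
4 + 5 + 5
3 + 3 + 3 + 5
3 + 3 + 4 + 4

13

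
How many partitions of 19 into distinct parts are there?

There are too many to list fully; the first 12 (by largest part) are:
19
18, 1
17, 2
16, 3
16, 2, 1
15, 4
15, 3, 1
14, 5
14, 4, 1
14, 3, 2
13, 6
13, 5, 1
…and 42 more, for 54 total.

54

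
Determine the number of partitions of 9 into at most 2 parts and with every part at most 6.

They are:
6,3
5,4

2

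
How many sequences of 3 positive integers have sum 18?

Place 2 bars in the 17 internal gaps of a row of 18 dots: C(17,2) = 136.

136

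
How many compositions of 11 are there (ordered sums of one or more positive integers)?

Each of the 10 gaps between 11 units is either a break or not: 2^10 = 1024.

1024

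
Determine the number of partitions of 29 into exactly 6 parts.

454

There are 454 such partitions.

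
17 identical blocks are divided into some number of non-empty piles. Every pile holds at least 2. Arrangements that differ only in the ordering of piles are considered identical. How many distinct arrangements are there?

There are too many to list fully; the first 12 (by largest part) are:
17
2,15
3,14
4,13
2,2,13
5,12
2,3,12
6,11
2,4,11
3,3,11
2,2,2,11
7,10
…and 54 more, for 66 total.

66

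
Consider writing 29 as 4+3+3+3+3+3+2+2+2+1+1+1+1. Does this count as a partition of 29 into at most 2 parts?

No

The parts sum to 29, and the condition 'there are at most 2 summands' is violated.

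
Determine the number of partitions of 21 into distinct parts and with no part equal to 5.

A partial list (first 12 by largest part):
21
1,20
2,19
3,18
1,2,18
4,17
1,3,17
1,4,16
2,3,16
6,15
2,4,15
1,2,3,15
…and 41 more, for 53 total.

53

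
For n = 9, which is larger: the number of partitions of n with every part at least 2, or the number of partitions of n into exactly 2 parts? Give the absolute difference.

Partitions of 9 with every part at least 2: 8.
Partitions of 9 into exactly 2 parts: 4.
|8 − 4| = 4.

4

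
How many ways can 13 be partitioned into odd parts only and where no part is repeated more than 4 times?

Enumerating:
13
11,1,1
9,3,1
9,1,1,1,1
7,5,1
7,3,3
7,3,1,1,1
5,5,3
5,5,1,1,1
5,3,3,1,1
3,3,3,3,1
3,3,3,1,1,1,1
That's 12 in total.

12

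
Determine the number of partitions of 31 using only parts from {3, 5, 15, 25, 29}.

4

Enumerating:
25,3,3
15,5,5,3,3
5,5,5,5,5,3,3
5,5,3,3,3,3,3,3,3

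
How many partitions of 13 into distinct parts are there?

18

They are:
13
1 + 12
2 + 11
3 + 10
1 + 2 + 10
4 + 9
1 + 3 + 9
5 + 8
1 + 4 + 8
2 + 3 + 8
6 + 7
1 + 5 + 7
2 + 4 + 7
1 + 2 + 3 + 7
2 + 5 + 6
3 + 4 + 6
1 + 2 + 4 + 6
1 + 3 + 4 + 5
Counting gives 18.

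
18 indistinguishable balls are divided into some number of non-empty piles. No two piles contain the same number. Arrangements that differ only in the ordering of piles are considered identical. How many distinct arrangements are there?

46

A partial list (first 12 by largest part):
18
17+1
16+2
15+3
15+2+1
14+4
14+3+1
13+5
13+4+1
13+3+2
12+6
12+5+1
…and 34 more, for 46 total.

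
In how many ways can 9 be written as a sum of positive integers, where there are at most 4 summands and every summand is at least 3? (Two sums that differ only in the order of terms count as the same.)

4

Enumerating:
9
6+3
5+4
3+3+3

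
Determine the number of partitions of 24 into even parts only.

77

Systematic enumeration (by largest part, then next-largest, …) yields 77.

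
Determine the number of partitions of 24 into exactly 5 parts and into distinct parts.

Listing the qualifying partitions of 24:
14+4+3+2+1
13+5+3+2+1
12+6+3+2+1
12+5+4+2+1
11+7+3+2+1
11+6+4+2+1
11+5+4+3+1
10+8+3+2+1
10+7+4+2+1
10+6+5+2+1
10+6+4+3+1
10+5+4+3+2
9+8+4+2+1
9+7+5+2+1
9+7+4+3+1
9+6+5+3+1
9+6+4+3+2
8+7+6+2+1
8+7+5+3+1
8+7+4+3+2
8+6+5+4+1
8+6+5+3+2
7+6+5+4+2
Counting gives 23.

23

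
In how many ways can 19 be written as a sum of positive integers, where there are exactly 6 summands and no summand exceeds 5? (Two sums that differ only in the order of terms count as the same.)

They are:
5, 5, 5, 2, 1, 1
5, 5, 4, 3, 1, 1
5, 5, 4, 2, 2, 1
5, 5, 3, 3, 2, 1
5, 5, 3, 2, 2, 2
5, 4, 4, 4, 1, 1
5, 4, 4, 3, 2, 1
5, 4, 4, 2, 2, 2
5, 4, 3, 3, 3, 1
5, 4, 3, 3, 2, 2
5, 3, 3, 3, 3, 2
4, 4, 4, 4, 2, 1
4, 4, 4, 3, 3, 1
4, 4, 4, 3, 2, 2
4, 4, 3, 3, 3, 2
4, 3, 3, 3, 3, 3
Counting gives 16.

16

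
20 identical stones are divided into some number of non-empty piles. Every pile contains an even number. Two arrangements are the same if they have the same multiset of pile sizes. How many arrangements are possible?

42

There are too many to list fully; the first 12 (by largest part) are:
20
18 + 2
16 + 4
16 + 2 + 2
14 + 6
14 + 4 + 2
14 + 2 + 2 + 2
12 + 8
12 + 6 + 2
12 + 4 + 4
12 + 4 + 2 + 2
12 + 2 + 2 + 2 + 2
…and 30 more, for 42 total.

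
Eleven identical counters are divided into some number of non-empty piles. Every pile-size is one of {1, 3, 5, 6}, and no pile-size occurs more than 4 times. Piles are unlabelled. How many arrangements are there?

6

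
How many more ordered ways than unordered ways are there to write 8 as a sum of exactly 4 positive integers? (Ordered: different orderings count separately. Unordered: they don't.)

30

Compositions: C(7,3) = 35.
Partitions of 8 into exactly 4 parts: 5.
Difference: 35 − 5 = 30.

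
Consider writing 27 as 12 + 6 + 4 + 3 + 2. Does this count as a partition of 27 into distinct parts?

Yes

The parts sum to 27, and the condition 'all summands are distinct' holds.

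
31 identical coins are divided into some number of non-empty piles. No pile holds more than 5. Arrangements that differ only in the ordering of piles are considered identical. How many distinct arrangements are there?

A full systematic count gives 748.

748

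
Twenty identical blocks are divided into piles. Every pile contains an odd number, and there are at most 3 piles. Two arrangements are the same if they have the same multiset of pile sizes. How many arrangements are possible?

5

The partitions of 20 that satisfy the conditions:
19, 1
17, 3
15, 5
13, 7
11, 9
Counting gives 5.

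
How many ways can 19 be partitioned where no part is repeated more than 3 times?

258

Enumerating by decreasing first part gives 258 partitions in all.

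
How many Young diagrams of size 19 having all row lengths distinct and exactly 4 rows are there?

They are:
13, 3, 2, 1
12, 4, 2, 1
11, 5, 2, 1
11, 4, 3, 1
10, 6, 2, 1
10, 5, 3, 1
10, 4, 3, 2
9, 7, 2, 1
9, 6, 3, 1
9, 5, 4, 1
9, 5, 3, 2
8, 7, 3, 1
8, 6, 4, 1
8, 6, 3, 2
8, 5, 4, 2
7, 6, 5, 1
7, 6, 4, 2
7, 5, 4, 3

18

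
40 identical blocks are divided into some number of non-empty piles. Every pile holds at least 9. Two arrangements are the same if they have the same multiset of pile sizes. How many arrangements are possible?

39

A partial list (first 12 by largest part):
40
9, 31
10, 30
11, 29
12, 28
13, 27
14, 26
15, 25
16, 24
17, 23
18, 22
9, 9, 22
…and 27 more, for 39 total.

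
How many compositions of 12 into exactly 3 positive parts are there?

Place 2 bars in the 11 internal gaps of a row of 12 dots: C(11,2) = 55.

55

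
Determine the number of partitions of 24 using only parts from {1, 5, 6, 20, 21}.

17

Enumerating:
21, 1, 1, 1
20, 1, 1, 1, 1
6, 6, 6, 6
6, 6, 6, 5, 1
6, 6, 6, 1, 1, 1, 1, 1, 1
6, 6, 5, 5, 1, 1
6, 6, 5, 1, 1, 1, 1, 1, 1, 1
6, 6, 1, 1, 1, 1, 1, 1, 1, 1, 1, 1, 1, 1
6, 5, 5, 5, 1, 1, 1
6, 5, 5, 1, 1, 1, 1, 1, 1, 1, 1
6, 5, 1, 1, 1, 1, 1, 1, 1, 1, 1, 1, 1, 1, 1
6, 1, 1, 1, 1, 1, 1, 1, 1, 1, 1, 1, 1, 1, 1, 1, 1, 1, 1
5, 5, 5, 5, 1, 1, 1, 1
5, 5, 5, 1, 1, 1, 1, 1, 1, 1, 1, 1
5, 5, 1, 1, 1, 1, 1, 1, 1, 1, 1, 1, 1, 1, 1, 1
5, 1, 1, 1, 1, 1, 1, 1, 1, 1, 1, 1, 1, 1, 1, 1, 1, 1, 1, 1
1, 1, 1, 1, 1, 1, 1, 1, 1, 1, 1, 1, 1, 1, 1, 1, 1, 1, 1, 1, 1, 1, 1, 1
That's 17 in total.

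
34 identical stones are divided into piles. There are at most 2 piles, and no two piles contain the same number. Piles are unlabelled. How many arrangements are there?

17

They are:
34
1 + 33
2 + 32
3 + 31
4 + 30
5 + 29
6 + 28
7 + 27
8 + 26
9 + 25
10 + 24
11 + 23
12 + 22
13 + 21
14 + 20
15 + 19
16 + 18
That's 17 in total.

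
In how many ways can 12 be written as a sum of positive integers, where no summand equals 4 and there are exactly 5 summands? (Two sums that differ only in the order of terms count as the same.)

8

Listing the qualifying partitions of 12:
8 + 1 + 1 + 1 + 1
7 + 2 + 1 + 1 + 1
6 + 3 + 1 + 1 + 1
6 + 2 + 2 + 1 + 1
5 + 3 + 2 + 1 + 1
5 + 2 + 2 + 2 + 1
3 + 3 + 3 + 2 + 1
3 + 3 + 2 + 2 + 2
Counting gives 8.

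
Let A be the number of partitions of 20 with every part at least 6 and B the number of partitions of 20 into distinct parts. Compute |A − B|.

Partitions of 20 with every part at least 6: 8.
Partitions of 20 into distinct parts: 64.
|8 − 64| = 56.

56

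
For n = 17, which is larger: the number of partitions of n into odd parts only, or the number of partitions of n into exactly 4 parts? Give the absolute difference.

Partitions of 17 into odd parts only: 38.
Partitions of 17 into exactly 4 parts: 39.
|38 − 39| = 1.

1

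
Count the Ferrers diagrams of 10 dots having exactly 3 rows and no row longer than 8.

The partitions of 10 that satisfy the conditions:
8,1,1
7,2,1
6,3,1
6,2,2
5,4,1
5,3,2
4,4,2
4,3,3
That's 8 in total.

8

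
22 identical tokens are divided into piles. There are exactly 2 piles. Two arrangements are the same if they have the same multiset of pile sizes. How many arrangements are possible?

11

The partitions of 22 that satisfy the conditions:
21,1
20,2
19,3
18,4
17,5
16,6
15,7
14,8
13,9
12,10
11,11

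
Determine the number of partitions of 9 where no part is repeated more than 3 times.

22

Enumerating:
9
8, 1
7, 2
7, 1, 1
6, 3
6, 2, 1
6, 1, 1, 1
5, 4
5, 3, 1
5, 2, 2
5, 2, 1, 1
4, 4, 1
4, 3, 2
4, 3, 1, 1
4, 2, 2, 1
4, 2, 1, 1, 1
3, 3, 3
3, 3, 2, 1
3, 3, 1, 1, 1
3, 2, 2, 2
3, 2, 2, 1, 1
2, 2, 2, 1, 1, 1
That's 22 in total.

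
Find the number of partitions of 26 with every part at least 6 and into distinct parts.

13

Listing the qualifying partitions of 26:
26
6,20
7,19
8,18
9,17
10,16
11,15
12,14
6,7,13
6,8,12
6,9,11
7,8,11
7,9,10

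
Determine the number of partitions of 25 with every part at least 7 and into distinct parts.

8

The partitions of 25 that satisfy the conditions:
25
18,7
17,8
16,9
15,10
14,11
13,12
10,8,7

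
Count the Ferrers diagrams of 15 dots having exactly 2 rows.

7

Listing the qualifying partitions of 15:
1 + 14
2 + 13
3 + 12
4 + 11
5 + 10
6 + 9
7 + 8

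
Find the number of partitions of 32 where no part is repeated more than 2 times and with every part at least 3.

294

Direct enumeration gives 294 partitions.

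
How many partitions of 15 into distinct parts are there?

A partial list (first 12 by largest part):
15
14,1
13,2
12,3
12,2,1
11,4
11,3,1
10,5
10,4,1
10,3,2
9,6
9,5,1
…and 15 more, for 27 total.

27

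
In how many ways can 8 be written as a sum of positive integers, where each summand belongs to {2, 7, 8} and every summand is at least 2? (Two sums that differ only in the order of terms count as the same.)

2

They are:
8
2, 2, 2, 2
That's 2 in total.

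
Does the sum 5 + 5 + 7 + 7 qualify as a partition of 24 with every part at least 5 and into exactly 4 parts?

Yes

The parts sum to 24, and the condition 'every summand is at least 5' holds; the condition 'there are exactly 4 summands' holds.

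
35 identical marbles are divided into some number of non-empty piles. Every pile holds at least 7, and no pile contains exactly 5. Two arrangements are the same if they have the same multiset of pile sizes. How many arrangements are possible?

There are too many to list fully; the first 12 (by largest part) are:
35
28 + 7
27 + 8
26 + 9
25 + 10
24 + 11
23 + 12
22 + 13
21 + 14
21 + 7 + 7
20 + 15
20 + 8 + 7
…and 36 more, for 48 total.

48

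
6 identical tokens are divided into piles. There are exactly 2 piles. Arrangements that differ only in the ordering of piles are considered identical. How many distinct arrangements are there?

They are:
5, 1
4, 2
3, 3

3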